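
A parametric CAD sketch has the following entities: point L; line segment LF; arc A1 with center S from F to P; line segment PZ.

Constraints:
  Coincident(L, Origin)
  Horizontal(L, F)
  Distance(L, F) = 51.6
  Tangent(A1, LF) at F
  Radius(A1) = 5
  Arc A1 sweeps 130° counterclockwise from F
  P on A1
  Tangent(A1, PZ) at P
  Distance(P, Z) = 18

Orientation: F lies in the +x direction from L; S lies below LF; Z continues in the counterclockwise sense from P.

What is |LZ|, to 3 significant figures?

63.3

L is at the origin; LF is horizontal with |LF| = 51.6 and F on the +x side, so F = (51.6, 0.00). A1 meets LF tangentially, so SF is at right angles to LF, so S = F + (0, -5) = (51.6, -5.00). On A1, F sits at bearing 90° from S; a 130° counterclockwise sweep puts P at bearing 220°, so P = S + 5.0·(cos 220°, sin 220°) = (47.8, -8.21). Since A1 is tangent to PZ there, SP ⟂ PZ, so PZ runs along (−sin 220°, cos 220°); with |PZ| = 18.0, Z = (59.3, -22.0). Then |LZ| = |Z − L| = 63.3.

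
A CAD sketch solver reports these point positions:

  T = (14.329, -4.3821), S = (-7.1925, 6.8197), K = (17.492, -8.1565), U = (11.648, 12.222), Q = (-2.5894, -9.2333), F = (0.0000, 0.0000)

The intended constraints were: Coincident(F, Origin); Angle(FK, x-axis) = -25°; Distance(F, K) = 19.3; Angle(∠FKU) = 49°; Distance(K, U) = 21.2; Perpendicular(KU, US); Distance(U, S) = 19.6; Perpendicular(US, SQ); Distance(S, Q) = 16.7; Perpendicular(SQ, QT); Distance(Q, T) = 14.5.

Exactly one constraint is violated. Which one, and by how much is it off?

Distance(Q, T) = 14.5 — off by 3.10.

F = (0.00, 0.00) ✓; FK at -25.00° ✓; |FK| = 19.30 ✓; ∠FKU = 49.00° ✓; |KU| = 21.20 ✓; ∠(KU, US) = 90.00° ✓; |US| = 19.60 ✓; ∠(US, SQ) = 90.00° ✓; |SQ| = 16.70 ✓; ∠(SQ, QT) = 90.00° ✓; |QT| = 17.60 ✗.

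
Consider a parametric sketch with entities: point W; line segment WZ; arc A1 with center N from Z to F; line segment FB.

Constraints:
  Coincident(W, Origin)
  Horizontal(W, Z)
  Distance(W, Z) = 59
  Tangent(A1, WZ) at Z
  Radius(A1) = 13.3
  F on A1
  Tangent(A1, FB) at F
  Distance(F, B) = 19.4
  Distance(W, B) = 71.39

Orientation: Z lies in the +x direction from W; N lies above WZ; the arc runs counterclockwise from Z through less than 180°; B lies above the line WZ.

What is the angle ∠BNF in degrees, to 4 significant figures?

55.57°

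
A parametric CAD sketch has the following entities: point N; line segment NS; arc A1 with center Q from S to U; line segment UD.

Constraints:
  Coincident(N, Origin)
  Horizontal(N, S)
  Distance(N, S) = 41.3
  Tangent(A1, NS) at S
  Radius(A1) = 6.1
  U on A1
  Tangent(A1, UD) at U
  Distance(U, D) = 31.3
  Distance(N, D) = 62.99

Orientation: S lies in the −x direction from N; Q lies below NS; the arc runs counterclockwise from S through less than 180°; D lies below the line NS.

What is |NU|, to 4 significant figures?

47.64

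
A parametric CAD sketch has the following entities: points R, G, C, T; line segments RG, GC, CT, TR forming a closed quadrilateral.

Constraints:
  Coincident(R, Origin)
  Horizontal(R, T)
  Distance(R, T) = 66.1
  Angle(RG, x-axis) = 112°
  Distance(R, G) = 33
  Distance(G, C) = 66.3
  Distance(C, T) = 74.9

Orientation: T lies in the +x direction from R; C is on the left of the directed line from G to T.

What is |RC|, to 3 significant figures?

81.3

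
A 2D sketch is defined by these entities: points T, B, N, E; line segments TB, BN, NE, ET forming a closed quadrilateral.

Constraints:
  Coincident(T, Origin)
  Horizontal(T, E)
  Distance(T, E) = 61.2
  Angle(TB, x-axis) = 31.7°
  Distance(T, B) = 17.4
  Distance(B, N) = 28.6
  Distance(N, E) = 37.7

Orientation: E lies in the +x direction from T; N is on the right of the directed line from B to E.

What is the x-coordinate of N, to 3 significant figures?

27.3

T is at the origin; TE is horizontal with |TE| = 61.2 and E in +x, so E = (61.2, 0). TB runs at 31.7° with |TB| = 17.4, so B = (14.8, 9.14). N is determined by |BN| = 28.6 and |NE| = 37.7 together: it lies at the intersection of circle(B, 28.6) and circle(E, 37.7). With |BE| = 47.3, the foot of the radical line on BE is 17.3 from B and the perpendicular offset is √(28.6² − 17.3²) = 22.8. Taking the right-of-BE solution: N = (27.3, -16.6).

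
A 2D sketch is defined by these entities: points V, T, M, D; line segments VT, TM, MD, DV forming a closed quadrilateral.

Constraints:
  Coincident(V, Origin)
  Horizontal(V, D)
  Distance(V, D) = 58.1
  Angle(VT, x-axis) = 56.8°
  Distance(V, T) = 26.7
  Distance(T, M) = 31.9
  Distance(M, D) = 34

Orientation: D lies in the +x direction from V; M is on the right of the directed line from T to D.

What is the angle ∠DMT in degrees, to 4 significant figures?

95.72°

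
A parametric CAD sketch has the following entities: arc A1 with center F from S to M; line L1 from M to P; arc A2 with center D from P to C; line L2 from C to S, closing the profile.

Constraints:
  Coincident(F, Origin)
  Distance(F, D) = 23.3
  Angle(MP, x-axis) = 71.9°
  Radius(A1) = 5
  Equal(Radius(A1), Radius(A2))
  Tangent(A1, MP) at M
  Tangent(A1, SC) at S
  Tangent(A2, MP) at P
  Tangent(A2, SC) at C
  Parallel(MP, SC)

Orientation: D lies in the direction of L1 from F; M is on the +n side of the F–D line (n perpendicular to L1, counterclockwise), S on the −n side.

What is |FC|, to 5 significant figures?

23.830

The slot axis is L1's direction at 71.9°, so u = (cos 71.9°, sin 71.9°) = (0.31068, 0.95052) and n = (−sin 71.9°, cos 71.9°) = (-0.95052, 0.31068). F is at the origin and D lies 23.3 along u from F, so D = 23.3·u = (7.2388, 22.147). Tangency of A1 to both parallel lines with radius 5.0 puts M and S at F ± 5.0·n: M = (-4.7526, 1.5534), S = (4.7526, -1.5534). Equal radii place P and C the same way about D: P = D + 5.0·n = (2.4862, 23.700), C = D − 5.0·n = (11.991, 20.594). Then |FC| = |C − F| = 23.830.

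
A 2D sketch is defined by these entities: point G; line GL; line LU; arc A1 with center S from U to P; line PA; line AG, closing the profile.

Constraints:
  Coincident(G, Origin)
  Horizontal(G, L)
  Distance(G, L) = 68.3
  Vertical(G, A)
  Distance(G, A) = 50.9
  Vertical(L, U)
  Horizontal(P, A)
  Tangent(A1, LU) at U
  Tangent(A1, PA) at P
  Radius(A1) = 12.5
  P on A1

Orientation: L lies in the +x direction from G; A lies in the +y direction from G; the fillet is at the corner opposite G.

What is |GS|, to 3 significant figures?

67.7

G is at the origin; G and L share the same y with |GL| = 68.3 and L on the +x side, so L = (68.3, 0.00). G and A share the same x with |GA| = 50.9 and A on the +y side, so A = (0.00, 50.9). The virtual corner opposite G is at (68.3, 50.9). Since A1 is tangent to LU there, SU ⟂ LU and since A1 is tangent to PA there, SP ⟂ PA, with radius 12.5, so the center S sits 12.5 in from both sides at S = (55.8, 38.4). Then |GS| = |S − G| = 67.7.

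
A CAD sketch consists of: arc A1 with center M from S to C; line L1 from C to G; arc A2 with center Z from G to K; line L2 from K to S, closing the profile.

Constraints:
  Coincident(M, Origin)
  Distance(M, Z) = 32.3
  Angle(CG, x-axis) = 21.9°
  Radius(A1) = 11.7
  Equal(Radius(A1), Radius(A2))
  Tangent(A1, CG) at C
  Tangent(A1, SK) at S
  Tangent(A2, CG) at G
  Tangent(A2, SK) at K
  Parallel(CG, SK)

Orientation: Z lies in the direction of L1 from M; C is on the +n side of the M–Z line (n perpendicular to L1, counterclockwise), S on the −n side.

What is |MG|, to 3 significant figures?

34.4

The slot axis is L1's direction at 21.9°, so u = (cos 21.9°, sin 21.9°) = (0.928, 0.373) and n = (−sin 21.9°, cos 21.9°) = (-0.373, 0.928). M is at the origin and Z lies 32.3 along u from M, so Z = 32.3·u = (30.0, 12.0). Tangency of A1 to both parallel lines with radius 11.7 puts C and S at M ± 11.7·n: C = (-4.36, 10.9), S = (4.36, -10.9). Equal radii place G and K the same way about Z: G = Z + 11.7·n = (25.6, 22.9), K = Z − 11.7·n = (34.3, 1.19). Then |MG| = |G − M| = 34.4.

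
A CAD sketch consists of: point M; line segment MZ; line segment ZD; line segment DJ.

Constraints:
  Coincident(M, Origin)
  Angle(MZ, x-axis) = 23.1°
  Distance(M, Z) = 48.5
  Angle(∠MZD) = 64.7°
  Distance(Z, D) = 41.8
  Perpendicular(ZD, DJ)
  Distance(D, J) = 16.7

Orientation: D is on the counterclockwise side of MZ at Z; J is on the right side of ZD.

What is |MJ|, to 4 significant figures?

64.11

M is at the origin; MZ runs at 23.1° with length 48.5, so Z = 48.5·(cos 23.1°, sin 23.1°) = (44.61, 19.03). ∠MZD = 64.7°, so ZD runs at 23.1° + (180° − 64.7°) = 138.4° from the x-axis; with |ZD| = 41.8, D = Z + 41.8·(cos 138.4°, sin 138.4°) = (13.35, 46.78). ZD is perpendicular to DJ; with |DJ| = 16.7 on the right of ZD, J = D + 16.7·(0.6639, 0.7478) = (24.44, 59.27). Then |MJ| = |J − M| = 64.11.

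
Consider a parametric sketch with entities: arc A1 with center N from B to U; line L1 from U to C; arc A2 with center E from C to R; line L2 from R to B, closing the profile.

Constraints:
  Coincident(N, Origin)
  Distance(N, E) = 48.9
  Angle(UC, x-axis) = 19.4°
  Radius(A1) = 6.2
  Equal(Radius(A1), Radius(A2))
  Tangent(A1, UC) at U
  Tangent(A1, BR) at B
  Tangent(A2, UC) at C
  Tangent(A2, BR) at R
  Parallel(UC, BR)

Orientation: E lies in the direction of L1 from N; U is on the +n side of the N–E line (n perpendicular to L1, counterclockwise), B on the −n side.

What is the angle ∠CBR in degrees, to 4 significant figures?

14.23°

The slot axis is L1's direction at 19.4°, so u = (cos 19.4°, sin 19.4°) = (0.9432, 0.3322) and n = (−sin 19.4°, cos 19.4°) = (-0.3322, 0.9432). N is at the origin and E lies 48.9 along u from N, so E = 48.9·u = (46.12, 16.24). Tangency of A1 to both parallel lines with radius 6.2 puts U and B at N ± 6.2·n: U = (-2.059, 5.848), B = (2.059, -5.848). Equal radii place C and R the same way about E: C = E + 6.2·n = (44.06, 22.09), R = E − 6.2·n = (48.18, 10.39). Then cos ∠CBR = BC·BR / (|BC||BR|), giving 14.23°.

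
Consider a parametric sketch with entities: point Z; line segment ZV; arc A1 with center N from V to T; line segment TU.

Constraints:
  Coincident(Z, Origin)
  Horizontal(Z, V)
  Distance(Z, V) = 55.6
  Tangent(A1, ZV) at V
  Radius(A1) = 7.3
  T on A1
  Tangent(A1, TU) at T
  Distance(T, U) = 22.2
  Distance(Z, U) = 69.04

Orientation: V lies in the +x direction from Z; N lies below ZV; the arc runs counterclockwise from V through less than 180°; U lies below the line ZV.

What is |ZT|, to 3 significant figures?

50.9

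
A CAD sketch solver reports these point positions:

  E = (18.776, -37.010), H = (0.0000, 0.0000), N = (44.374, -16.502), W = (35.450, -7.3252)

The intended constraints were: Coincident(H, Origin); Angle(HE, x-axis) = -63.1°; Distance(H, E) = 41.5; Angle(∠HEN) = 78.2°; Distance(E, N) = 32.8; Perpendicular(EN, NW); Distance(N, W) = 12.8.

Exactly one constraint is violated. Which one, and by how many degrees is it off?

Perpendicular(EN, NW) — off by 5.50°.

H = (0.00, 0.00) ✓; HE at -63.10° ✓; |HE| = 41.50 ✓; ∠HEN = 78.20° ✓; |EN| = 32.80 ✓; ∠(EN, NW) = 95.50° ✗; |NW| = 12.80 ✓.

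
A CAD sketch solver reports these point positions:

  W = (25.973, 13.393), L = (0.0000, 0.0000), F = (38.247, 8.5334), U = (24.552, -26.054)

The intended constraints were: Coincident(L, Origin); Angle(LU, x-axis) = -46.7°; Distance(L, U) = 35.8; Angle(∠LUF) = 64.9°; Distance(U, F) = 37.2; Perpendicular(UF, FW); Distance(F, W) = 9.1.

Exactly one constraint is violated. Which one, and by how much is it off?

Distance(F, W) = 9.1 — off by 4.10.

L = (0.00, 0.00) ✓; LU at -46.70° ✓; |LU| = 35.80 ✓; ∠LUF = 64.90° ✓; |UF| = 37.20 ✓; ∠(UF, FW) = 90.00° ✓; |FW| = 13.20 ✗.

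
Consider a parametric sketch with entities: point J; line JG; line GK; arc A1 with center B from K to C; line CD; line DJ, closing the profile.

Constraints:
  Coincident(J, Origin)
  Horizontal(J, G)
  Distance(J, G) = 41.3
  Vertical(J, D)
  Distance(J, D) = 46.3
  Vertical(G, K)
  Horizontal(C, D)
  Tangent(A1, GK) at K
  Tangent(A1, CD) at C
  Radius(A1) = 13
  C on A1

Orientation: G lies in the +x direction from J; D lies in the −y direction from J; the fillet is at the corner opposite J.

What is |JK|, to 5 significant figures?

53.053

J is at the origin; JG is horizontal with |JG| = 41.3 and G on the +x side, so G = (41.300, 0.0000). J and D share the same x with |JD| = 46.3 and D on the −y side, so D = (0.0000, -46.300). The virtual corner opposite J is at (41.300, -46.300). Tangency of A1 to GK means the radius BK is perpendicular to GK and A1 meets CD tangentially, so BC is at right angles to CD, with radius 13.0, so the center B sits 13.0 in from both sides at B = (28.300, -33.300). That places the tangent points at K = (41.300, -33.300) on GK and C = (28.300, -46.300) on CD. Then |JK| = |K − J| = 53.053.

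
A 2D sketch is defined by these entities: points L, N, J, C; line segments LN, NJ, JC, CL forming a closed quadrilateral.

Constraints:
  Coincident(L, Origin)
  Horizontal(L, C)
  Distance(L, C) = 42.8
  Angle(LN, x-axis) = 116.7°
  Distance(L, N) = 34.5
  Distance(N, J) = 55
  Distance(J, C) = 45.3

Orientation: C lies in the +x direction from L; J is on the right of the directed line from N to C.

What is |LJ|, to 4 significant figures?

21.25

Checks: |NJ| = 55.00 ✓; |JC| = 45.30 ✓.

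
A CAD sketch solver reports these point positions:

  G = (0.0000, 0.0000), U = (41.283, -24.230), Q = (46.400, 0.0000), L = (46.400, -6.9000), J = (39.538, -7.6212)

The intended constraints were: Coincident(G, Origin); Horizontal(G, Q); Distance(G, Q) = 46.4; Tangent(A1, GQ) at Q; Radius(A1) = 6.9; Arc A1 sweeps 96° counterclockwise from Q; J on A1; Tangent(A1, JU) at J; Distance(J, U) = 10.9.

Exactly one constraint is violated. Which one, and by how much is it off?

Distance(J, U) = 10.9 — off by 5.80.

G = (0.00, 0.00) ✓; G.y = 0.00, Q.y = 0.00 ✓; |GQ| = 46.40 ✓; ∠(LQ, QG) = 90.00° ✓; |LQ| = 6.900 ✓; bearing(L→J) − bearing(L→Q) = 96.00° ✓; |LJ| = 6.900 ✓; ∠(LJ, JU) = 90.00° ✓; |JU| = 16.70 ✗.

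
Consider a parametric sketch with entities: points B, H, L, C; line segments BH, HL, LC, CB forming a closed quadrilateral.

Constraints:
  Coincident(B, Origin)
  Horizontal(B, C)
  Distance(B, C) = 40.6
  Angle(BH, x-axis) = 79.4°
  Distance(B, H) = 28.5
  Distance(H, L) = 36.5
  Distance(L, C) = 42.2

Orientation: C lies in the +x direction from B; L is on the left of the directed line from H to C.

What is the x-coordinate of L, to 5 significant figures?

38.888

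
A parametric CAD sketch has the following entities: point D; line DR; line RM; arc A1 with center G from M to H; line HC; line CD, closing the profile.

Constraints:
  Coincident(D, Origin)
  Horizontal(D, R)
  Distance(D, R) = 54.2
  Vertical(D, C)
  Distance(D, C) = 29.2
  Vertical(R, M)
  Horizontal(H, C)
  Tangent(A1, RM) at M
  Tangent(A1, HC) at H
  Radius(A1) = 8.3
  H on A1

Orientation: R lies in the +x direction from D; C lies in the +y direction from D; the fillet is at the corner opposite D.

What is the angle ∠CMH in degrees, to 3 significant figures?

36.3°

D is at the origin; D and R share the same y with |DR| = 54.2 and R on the +x side, so R = (54.2, 0.00). D and C share the same x with |DC| = 29.2 and C on the +y side, so C = (0.00, 29.2). The virtual corner opposite D is at (54.2, 29.2). The tangent condition forces GM to be normal to RM and the tangent condition forces GH to be normal to HC, with radius 8.3, so the center G sits 8.3 in from both sides at G = (45.9, 20.9). That places the tangent points at M = (54.2, 20.9) on RM and H = (45.9, 29.2) on HC. Then cos ∠CMH = MC·MH / (|MC||MH|), giving 36.3°.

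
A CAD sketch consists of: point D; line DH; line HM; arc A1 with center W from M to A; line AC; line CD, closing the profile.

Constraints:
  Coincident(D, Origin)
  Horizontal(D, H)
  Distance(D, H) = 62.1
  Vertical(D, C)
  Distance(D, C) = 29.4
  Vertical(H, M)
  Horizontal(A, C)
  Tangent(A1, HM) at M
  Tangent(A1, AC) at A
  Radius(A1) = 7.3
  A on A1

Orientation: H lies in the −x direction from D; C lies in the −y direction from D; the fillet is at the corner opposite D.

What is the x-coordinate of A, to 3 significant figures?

-54.8

D is at the origin; D and H share the same y with |DH| = 62.1 and H on the −x side, so H = (-62.1, 0.00). D and C share the same x with |DC| = 29.4 and C on the −y side, so C = (0.00, -29.4). The virtual corner opposite D is at (-62.1, -29.4). Tangency of A1 to HM means the radius WM is perpendicular to HM and since A1 is tangent to AC there, WA ⟂ AC, with radius 7.3, so the center W sits 7.3 in from both sides at W = (-54.8, -22.1). That places the tangent points at M = (-62.1, -22.1) on HM and A = (-54.8, -29.4) on AC. So A.x = -54.8.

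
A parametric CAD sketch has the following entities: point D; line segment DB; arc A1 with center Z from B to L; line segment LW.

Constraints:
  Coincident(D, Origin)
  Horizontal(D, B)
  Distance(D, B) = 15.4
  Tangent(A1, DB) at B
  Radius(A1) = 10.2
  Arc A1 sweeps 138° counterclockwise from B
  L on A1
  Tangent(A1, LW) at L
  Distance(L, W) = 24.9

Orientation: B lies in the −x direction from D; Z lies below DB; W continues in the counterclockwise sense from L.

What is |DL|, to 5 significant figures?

28.462

The tangent condition forces ZB to be normal to DB, so Z = B + (0, -10.2) = (-15.400, -10.200). On A1, B sits at bearing 90° from Z; a 138° counterclockwise sweep puts L at bearing 228°, so L = Z + 10.2·(cos 228°, sin 228°) = (-22.225, -17.780). Then |DL| = |L − D| = 28.462.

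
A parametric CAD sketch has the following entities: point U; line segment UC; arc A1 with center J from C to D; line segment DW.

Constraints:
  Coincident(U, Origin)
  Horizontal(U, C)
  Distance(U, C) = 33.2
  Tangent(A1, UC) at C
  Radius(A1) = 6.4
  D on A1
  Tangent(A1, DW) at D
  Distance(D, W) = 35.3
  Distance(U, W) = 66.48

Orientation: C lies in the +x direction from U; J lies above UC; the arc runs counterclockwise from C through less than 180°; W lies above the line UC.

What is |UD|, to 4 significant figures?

38.62

U is at the origin; U and C share the same y with |UC| = 33.2 and C on the +x side, so C = (33.20, 0.000). Tangency of A1 to UC means the radius JC is perpendicular to UC, so J = C + (0, 6.4) = (33.20, 6.400). Since JD ⟂ DW (tangency), |JW| = √(6.4² + 35.3²) = 35.88 regardless of where D sits on A1. So W lies on both circle(U, 66.48) and circle(J, 35.88); the above-UC intersection is W = (58.20, 32.13). D is the foot of the tangent from W: D = (38.51, 2.831).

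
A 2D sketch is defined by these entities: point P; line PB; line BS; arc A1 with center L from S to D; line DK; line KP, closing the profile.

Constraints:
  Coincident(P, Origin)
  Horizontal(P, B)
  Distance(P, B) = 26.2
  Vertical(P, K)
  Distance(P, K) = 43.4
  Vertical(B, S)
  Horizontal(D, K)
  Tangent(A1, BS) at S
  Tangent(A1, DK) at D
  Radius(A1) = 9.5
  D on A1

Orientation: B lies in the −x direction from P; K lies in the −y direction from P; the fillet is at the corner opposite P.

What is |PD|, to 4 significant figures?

46.50

P is at the origin; PB is horizontal with |PB| = 26.2 and B on the −x side, so B = (-26.20, 0.000). P and K share the same x with |PK| = 43.4 and K on the −y side, so K = (0.000, -43.40). The virtual corner opposite P is at (-26.20, -43.40). The tangent condition forces LS to be normal to BS and the tangent condition forces LD to be normal to DK, with radius 9.5, so the center L sits 9.5 in from both sides at L = (-16.70, -33.90). That places the tangent points at S = (-26.20, -33.90) on BS and D = (-16.70, -43.40) on DK. Then |PD| = |D − P| = 46.50.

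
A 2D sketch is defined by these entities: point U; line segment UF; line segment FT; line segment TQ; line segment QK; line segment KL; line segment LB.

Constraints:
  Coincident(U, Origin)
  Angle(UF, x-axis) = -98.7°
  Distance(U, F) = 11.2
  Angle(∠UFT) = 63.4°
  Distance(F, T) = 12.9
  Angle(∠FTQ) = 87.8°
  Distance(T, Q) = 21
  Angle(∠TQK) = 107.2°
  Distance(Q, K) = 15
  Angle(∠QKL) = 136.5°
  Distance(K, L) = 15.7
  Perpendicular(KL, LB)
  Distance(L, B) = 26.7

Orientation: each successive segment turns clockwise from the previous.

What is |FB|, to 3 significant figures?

7.00

U is at the origin; UF runs at -98.7° with length 11.2, so F = (-1.69, -11.1). ∠UFT = 63.4° gives FT at 145° from the x-axis; with |FT| = 12.9, T = (-12.2, -3.62). ∠FTQ = 87.8° gives TQ at 52.5° from the x-axis; with |TQ| = 21.0, Q = (0.562, 13.0). ∠TQK = 107.2° gives QK at -20.3° from the x-axis; with |QK| = 15.0, K = (14.6, 7.84). ∠QKL = 136.5° gives KL at -63.8° from the x-axis; with |KL| = 15.7, L = (21.6, -6.25). KL is perpendicular to LB, so LB runs at -154°; with |LB| = 26.7, B = (-2.40, -18.0). Then |FB| = |B − F| = 7.00.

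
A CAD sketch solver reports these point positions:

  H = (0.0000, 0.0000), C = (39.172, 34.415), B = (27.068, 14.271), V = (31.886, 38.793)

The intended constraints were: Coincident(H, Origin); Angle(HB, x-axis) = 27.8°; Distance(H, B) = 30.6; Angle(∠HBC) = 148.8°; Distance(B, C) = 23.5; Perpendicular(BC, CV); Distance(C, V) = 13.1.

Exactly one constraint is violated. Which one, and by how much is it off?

Distance(C, V) = 13.1 — off by 4.60.

H = (0.00, 0.00) ✓; HB at 27.80° ✓; |HB| = 30.60 ✓; ∠HBC = 148.8° ✓; |BC| = 23.50 ✓; ∠(BC, CV) = 90.00° ✓; |CV| = 8.500 ✗.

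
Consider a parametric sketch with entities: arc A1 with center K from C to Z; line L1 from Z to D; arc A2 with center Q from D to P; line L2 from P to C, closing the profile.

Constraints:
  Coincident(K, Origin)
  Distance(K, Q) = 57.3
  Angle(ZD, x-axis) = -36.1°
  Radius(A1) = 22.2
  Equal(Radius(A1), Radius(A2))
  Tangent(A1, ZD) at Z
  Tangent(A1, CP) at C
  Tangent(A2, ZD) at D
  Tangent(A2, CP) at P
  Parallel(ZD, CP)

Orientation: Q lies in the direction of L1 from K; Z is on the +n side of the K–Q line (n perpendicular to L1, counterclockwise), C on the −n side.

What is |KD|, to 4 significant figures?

61.45

Tangency of A1 to both parallel lines with radius 22.2 puts Z and C at K ± 22.2·n: Z = (13.08, 17.94), C = (-13.08, -17.94). Equal radii place D and P the same way about Q: D = Q + 22.2·n = (59.38, -15.82), P = Q − 22.2·n = (33.22, -51.70). Then |KD| = |D − K| = 61.45.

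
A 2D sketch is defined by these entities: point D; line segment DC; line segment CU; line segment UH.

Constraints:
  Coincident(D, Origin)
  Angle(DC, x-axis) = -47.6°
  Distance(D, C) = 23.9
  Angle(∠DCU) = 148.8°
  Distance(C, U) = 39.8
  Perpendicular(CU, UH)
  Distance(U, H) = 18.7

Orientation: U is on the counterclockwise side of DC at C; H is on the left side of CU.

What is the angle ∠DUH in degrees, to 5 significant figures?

78.387°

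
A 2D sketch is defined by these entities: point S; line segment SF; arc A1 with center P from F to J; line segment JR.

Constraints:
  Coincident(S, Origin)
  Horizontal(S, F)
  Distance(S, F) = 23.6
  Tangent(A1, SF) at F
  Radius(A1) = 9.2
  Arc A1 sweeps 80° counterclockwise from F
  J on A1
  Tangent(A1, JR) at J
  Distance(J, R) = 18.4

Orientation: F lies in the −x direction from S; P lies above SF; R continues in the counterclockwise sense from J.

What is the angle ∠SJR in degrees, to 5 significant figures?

107.60°

On A1, F sits at bearing -90° from P; an 80° counterclockwise sweep puts J at bearing -10°, so J = P + 9.2·(cos -10°, sin -10°) = (-14.540, 7.6024). A1 meets JR tangentially, so PJ is at right angles to JR, so JR runs along (−sin -10°, cos -10°); with |JR| = 18.4, R = (-11.345, 25.723). Then cos ∠SJR = JS·JR / (|JS||JR|), giving 107.60°.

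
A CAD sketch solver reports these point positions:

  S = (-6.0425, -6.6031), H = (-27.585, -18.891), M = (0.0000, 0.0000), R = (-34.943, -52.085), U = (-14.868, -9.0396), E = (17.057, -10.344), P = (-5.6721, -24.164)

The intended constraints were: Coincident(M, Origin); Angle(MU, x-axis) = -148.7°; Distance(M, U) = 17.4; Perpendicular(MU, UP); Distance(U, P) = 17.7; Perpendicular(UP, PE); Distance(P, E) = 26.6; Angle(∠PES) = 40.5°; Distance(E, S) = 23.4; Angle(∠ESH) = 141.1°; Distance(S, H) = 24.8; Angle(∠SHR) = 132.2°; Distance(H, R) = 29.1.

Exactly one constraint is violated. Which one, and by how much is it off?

Distance(H, R) = 29.1 — off by 4.90.

M = (0.00, 0.00) ✓; MU at -148.7° ✓; |MU| = 17.40 ✓; ∠(MU, UP) = 90.00° ✓; |UP| = 17.70 ✓; ∠(UP, PE) = 90.00° ✓; |PE| = 26.60 ✓; ∠PES = 40.50° ✓; |ES| = 23.40 ✓; ∠ESH = 141.1° ✓; |SH| = 24.80 ✓; ∠SHR = 132.2° ✓; |HR| = 34.00 ✗.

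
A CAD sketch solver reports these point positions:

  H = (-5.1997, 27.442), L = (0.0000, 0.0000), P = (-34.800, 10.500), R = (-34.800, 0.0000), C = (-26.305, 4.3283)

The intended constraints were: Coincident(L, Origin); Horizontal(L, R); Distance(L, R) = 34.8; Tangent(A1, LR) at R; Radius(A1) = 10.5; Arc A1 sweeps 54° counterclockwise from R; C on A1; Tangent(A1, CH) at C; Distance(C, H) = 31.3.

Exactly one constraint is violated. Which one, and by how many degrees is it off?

Tangent(A1, CH) at C — off by 6.40°.

L = (0.00, 0.00) ✓; L.y = 0.00, R.y = 0.00 ✓; |LR| = 34.80 ✓; ∠(PR, RL) = 90.00° ✓; |PR| = 10.50 ✓; bearing(P→C) − bearing(P→R) = 54.00° ✓; |PC| = 10.50 ✓; ∠(PC, CH) = 96.40° ✗; |CH| = 31.30 ✓.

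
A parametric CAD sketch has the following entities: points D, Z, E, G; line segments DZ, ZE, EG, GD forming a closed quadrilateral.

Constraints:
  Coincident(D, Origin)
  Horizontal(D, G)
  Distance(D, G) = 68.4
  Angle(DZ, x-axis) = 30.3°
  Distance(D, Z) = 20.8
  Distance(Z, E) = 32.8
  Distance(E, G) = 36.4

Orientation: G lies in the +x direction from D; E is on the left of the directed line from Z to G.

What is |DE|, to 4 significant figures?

53.59

Checks: |ZE| = 32.80 ✓; |EG| = 36.40 ✓.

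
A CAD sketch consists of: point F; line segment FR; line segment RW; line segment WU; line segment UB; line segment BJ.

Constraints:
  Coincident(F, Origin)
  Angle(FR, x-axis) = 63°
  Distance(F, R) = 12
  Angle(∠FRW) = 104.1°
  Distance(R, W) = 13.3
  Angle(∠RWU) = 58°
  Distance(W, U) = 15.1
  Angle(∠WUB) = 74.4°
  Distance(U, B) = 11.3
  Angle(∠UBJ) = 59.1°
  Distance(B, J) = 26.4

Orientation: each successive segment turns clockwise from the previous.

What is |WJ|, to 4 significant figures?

10.28

F is at the origin; FR runs at 63.0° with length 12.0, so R = (5.448, 10.69). ∠FRW = 104.1° gives RW at -12.90° from the x-axis; with |RW| = 13.3, W = (18.41, 7.723). ∠RWU = 58.0° gives WU at -134.9° from the x-axis; with |WU| = 15.1, U = (7.754, -2.973). ∠WUB = 74.4° gives UB at 119.5° from the x-axis; with |UB| = 11.3, B = (2.189, 6.862). ∠UBJ = 59.1° gives BJ at -1.400° from the x-axis; with |BJ| = 26.4, J = (28.58, 6.217). Then |WJ| = |J − W| = 10.28.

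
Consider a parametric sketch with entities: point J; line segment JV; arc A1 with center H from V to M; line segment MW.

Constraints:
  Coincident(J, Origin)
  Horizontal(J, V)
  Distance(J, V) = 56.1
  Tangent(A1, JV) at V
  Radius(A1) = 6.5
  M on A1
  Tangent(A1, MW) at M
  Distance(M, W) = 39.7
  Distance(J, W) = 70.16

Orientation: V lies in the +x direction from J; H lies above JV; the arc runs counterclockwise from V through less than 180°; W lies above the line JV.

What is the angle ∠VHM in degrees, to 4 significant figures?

104.5°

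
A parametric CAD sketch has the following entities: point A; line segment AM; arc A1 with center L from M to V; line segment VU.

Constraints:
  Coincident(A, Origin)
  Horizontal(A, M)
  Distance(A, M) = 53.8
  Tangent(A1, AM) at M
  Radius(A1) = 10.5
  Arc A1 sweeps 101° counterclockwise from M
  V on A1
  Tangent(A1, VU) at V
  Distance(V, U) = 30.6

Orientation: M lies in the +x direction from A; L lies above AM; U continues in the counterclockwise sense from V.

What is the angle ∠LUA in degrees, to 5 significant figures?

45.928°

A is at the origin; A and M share the same y with |AM| = 53.8 and M on the +x side, so M = (53.800, 0.0000). Tangency of A1 to AM means the radius LM is perpendicular to AM, so L = M + (0, 10.5) = (53.800, 10.500). On A1, M sits at bearing -90° from L; a 101° counterclockwise sweep puts V at bearing 11°, so V = L + 10.5·(cos 11°, sin 11°) = (64.107, 12.503). A1 meets VU tangentially, so LV is at right angles to VU, so VU runs along (−sin 11°, cos 11°); with |VU| = 30.6, U = (58.268, 42.541). Then cos ∠LUA = UL·UA / (|UL||UA|), giving 45.928°.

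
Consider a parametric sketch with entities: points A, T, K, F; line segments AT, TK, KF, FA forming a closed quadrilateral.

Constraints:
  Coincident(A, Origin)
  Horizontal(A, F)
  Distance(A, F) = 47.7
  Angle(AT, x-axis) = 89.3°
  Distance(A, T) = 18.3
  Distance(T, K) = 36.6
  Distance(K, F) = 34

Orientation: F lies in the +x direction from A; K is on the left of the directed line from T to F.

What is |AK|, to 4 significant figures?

46.54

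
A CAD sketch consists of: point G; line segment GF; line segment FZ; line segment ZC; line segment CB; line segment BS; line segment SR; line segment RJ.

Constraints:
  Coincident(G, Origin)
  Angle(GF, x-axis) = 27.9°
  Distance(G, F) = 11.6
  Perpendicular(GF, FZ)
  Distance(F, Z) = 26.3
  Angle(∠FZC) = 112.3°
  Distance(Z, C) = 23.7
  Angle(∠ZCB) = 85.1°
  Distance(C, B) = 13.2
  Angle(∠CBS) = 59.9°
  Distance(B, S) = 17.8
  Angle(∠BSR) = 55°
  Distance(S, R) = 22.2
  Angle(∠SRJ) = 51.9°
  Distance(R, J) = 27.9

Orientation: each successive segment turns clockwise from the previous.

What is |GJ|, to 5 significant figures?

20.610

∠BSR = 55.0° gives SR at -109.80° from the x-axis; with |SR| = 22.2, R = (7.6624, -42.959). ∠SRJ = 51.9° gives RJ at 122.10° from the x-axis; with |RJ| = 27.9, J = (-7.1636, -19.324). Then |GJ| = |J − G| = 20.610.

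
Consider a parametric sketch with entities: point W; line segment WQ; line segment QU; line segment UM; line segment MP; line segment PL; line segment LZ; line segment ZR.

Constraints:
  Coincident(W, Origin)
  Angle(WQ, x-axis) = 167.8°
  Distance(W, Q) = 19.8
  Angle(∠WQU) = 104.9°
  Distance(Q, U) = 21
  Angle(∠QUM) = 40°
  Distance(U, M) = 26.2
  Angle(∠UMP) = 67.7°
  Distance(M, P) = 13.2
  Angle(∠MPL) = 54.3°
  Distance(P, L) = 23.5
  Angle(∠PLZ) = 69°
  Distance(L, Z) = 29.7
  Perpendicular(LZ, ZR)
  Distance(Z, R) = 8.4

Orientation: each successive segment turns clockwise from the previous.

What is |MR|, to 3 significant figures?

14.3

W is at the origin; WQ runs at 167.8° with length 19.8, so Q = (-19.4, 4.18). ∠WQU = 104.9° gives QU at 92.7° from the x-axis; with |QU| = 21.0, U = (-20.3, 25.2). ∠QUM = 40.0° gives UM at -47.3° from the x-axis; with |UM| = 26.2, M = (-2.57, 5.91). ∠UMP = 67.7° gives MP at -160° from the x-axis; with |MP| = 13.2, P = (-14.9, 1.31). ∠MPL = 54.3° gives PL at 74.7° from the x-axis; with |PL| = 23.5, L = (-8.75, 24.0). ∠PLZ = 69.0° gives LZ at -36.3° from the x-axis; with |LZ| = 29.7, Z = (15.2, 6.39). LZ is perpendicular to ZR, so ZR runs at -126°; with |ZR| = 8.4, R = (10.2, -0.380). Then |MR| = |R − M| = 14.3.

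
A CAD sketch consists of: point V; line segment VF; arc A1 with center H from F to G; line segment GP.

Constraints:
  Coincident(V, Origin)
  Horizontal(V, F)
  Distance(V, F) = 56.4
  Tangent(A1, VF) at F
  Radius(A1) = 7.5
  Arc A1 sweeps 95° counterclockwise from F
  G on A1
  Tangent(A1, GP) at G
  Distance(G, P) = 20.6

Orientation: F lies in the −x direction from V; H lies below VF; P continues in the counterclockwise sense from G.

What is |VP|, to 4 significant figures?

68.38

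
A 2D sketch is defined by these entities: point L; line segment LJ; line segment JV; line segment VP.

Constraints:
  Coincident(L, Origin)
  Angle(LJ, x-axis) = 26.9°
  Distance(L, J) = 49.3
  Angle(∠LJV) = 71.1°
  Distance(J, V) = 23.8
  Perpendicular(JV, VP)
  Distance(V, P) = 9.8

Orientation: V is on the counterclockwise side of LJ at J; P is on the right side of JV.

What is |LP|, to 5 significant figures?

56.983

L is at the origin; LJ runs at 26.9° with length 49.3, so J = 49.3·(cos 26.9°, sin 26.9°) = (43.966, 22.305). ∠LJV = 71.1°, so JV runs at 26.9° + (180° − 71.1°) = 135.80° from the x-axis; with |JV| = 23.8, V = J + 23.8·(cos 135.80°, sin 135.80°) = (26.903, 38.898). The perpendicularity gives VP at right angles to JV; with |VP| = 9.8 on the right of JV, P = V + 9.8·(0.69717, 0.71691) = (33.735, 45.923). Then |LP| = |P − L| = 56.983.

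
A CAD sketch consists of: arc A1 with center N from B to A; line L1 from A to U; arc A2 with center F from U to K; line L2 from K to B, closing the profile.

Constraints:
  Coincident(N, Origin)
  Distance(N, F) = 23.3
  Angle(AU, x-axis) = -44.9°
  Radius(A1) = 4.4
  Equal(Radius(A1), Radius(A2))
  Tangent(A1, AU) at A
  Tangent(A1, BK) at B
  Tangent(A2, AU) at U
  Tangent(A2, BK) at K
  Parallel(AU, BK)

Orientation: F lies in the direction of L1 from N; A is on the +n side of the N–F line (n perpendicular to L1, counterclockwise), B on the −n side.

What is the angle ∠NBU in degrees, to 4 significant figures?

69.31°

The slot axis is L1's direction at -44.9°, so u = (cos -44.9°, sin -44.9°) = (0.7083, -0.7059) and n = (−sin -44.9°, cos -44.9°) = (0.7059, 0.7083). N is at the origin and F lies 23.3 along u from N, so F = 23.3·u = (16.50, -16.45). Tangency of A1 to both parallel lines with radius 4.4 puts A and B at N ± 4.4·n: A = (3.106, 3.117), B = (-3.106, -3.117). Equal radii place U and K the same way about F: U = F + 4.4·n = (19.61, -13.33), K = F − 4.4·n = (13.40, -19.56). Then cos ∠NBU = BN·BU / (|BN||BU|), giving 69.31°.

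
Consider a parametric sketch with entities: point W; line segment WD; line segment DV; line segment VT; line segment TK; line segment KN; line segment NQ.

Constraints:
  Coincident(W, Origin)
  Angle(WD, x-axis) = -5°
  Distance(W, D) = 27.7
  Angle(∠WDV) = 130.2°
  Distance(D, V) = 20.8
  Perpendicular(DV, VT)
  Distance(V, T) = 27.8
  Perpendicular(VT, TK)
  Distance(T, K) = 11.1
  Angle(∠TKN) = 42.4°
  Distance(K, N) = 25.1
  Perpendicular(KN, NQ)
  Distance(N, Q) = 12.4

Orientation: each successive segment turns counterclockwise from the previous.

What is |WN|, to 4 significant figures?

47.25

W is at the origin; WD runs at -5.0° with length 27.7, so D = (27.59, -2.414). ∠WDV = 130.2° gives DV at 44.80° from the x-axis; with |DV| = 20.8, V = (42.35, 12.24). DV is perpendicular to VT, so VT runs at 134.8°; with |VT| = 27.8, T = (22.76, 31.97). VT ⟂ TK, so TK runs at -135.2°; with |TK| = 11.1, K = (14.89, 24.15). ∠TKN = 42.4° gives KN at 2.400° from the x-axis; with |KN| = 25.1, N = (39.97, 25.20). Then |WN| = |N − W| = 47.25.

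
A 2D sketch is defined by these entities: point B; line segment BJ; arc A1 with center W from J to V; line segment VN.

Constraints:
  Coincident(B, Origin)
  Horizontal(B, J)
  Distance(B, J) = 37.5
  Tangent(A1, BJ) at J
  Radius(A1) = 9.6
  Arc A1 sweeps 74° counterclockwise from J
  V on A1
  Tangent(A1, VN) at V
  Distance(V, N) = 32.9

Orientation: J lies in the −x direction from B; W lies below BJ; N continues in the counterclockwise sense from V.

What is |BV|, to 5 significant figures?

47.243

B is at the origin; BJ is horizontal with |BJ| = 37.5 and J on the −x side, so J = (-37.500, 0.0000). Since A1 is tangent to BJ there, WJ ⟂ BJ, so W = J + (0, -9.6) = (-37.500, -9.6000). On A1, J sits at bearing 90° from W; a 74° counterclockwise sweep puts V at bearing 164°, so V = W + 9.6·(cos 164°, sin 164°) = (-46.728, -6.9539). Then |BV| = |V − B| = 47.243.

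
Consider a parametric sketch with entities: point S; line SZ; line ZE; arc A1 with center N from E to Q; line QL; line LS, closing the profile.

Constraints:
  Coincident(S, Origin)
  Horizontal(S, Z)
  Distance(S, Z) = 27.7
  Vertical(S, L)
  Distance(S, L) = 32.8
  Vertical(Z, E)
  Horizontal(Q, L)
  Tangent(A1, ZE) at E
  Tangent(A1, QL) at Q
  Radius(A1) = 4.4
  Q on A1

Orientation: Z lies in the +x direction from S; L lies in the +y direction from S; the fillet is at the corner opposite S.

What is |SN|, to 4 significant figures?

36.73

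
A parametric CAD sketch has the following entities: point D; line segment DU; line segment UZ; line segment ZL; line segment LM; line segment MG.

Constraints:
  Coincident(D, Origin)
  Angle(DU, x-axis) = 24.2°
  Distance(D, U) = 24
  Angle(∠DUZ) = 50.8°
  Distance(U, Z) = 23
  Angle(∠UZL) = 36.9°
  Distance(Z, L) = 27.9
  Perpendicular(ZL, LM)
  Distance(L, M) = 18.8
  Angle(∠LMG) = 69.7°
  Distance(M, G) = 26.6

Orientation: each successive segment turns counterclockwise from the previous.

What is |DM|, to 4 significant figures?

30.81

D is at the origin; DU runs at 24.2° with length 24.0, so U = (21.89, 9.838). ∠DUZ = 50.8° gives UZ at 153.4° from the x-axis; with |UZ| = 23.0, Z = (1.325, 20.14). ∠UZL = 36.9° gives ZL at -63.50° from the x-axis; with |ZL| = 27.9, L = (13.77, -4.832). ZL ⟂ LM, so LM runs at 26.50°; with |LM| = 18.8, M = (30.60, 3.556). Then |DM| = |M − D| = 30.81.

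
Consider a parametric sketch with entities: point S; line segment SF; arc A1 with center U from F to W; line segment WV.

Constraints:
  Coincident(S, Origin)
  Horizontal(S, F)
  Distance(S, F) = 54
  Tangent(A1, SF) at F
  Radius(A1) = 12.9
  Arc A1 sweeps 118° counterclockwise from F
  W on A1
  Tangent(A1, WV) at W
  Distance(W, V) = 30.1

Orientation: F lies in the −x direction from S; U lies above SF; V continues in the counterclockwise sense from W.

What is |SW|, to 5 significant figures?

46.636

S is at the origin; SF is horizontal with |SF| = 54.0 and F on the −x side, so F = (-54.000, 0.0000). Since A1 is tangent to SF there, UF ⟂ SF, so U = F + (0, 12.9) = (-54.000, 12.900). On A1, F sits at bearing -90° from U; a 118° counterclockwise sweep puts W at bearing 28°, so W = U + 12.9·(cos 28°, sin 28°) = (-42.610, 18.956). Then |SW| = |W − S| = 46.636.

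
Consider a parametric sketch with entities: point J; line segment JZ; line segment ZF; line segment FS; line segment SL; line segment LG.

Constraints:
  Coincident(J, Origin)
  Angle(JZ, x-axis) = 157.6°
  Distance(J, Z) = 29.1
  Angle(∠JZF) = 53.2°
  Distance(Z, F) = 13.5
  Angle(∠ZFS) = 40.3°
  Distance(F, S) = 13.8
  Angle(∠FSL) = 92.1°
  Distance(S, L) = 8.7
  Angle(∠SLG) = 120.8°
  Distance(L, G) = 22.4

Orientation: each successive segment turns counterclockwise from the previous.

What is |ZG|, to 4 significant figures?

19.28

∠FSL = 92.1° gives SL at 152.0° from the x-axis; with |SL| = 8.7, L = (-25.20, 14.51). ∠SLG = 120.8° gives LG at -148.8° from the x-axis; with |LG| = 22.4, G = (-44.36, 2.908). Then |ZG| = |G − Z| = 19.28.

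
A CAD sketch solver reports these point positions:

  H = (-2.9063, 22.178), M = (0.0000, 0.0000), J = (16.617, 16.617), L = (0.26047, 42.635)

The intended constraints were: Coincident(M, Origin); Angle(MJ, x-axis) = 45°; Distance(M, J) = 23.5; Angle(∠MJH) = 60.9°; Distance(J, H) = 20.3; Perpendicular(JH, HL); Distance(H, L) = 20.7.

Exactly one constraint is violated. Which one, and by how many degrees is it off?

Perpendicular(JH, HL) — off by 7.10°.

M = (0.00, 0.00) ✓; MJ at 45.00° ✓; |MJ| = 23.50 ✓; ∠MJH = 60.90° ✓; |JH| = 20.30 ✓; ∠(JH, HL) = 82.90° ✗; |HL| = 20.70 ✓.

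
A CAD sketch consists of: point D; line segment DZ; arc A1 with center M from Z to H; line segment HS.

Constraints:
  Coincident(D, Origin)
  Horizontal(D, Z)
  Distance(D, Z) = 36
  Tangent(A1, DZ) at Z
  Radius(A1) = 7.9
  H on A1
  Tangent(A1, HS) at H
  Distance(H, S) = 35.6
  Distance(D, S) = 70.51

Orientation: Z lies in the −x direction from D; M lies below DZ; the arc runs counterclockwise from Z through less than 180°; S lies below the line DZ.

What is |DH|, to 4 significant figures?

42.75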